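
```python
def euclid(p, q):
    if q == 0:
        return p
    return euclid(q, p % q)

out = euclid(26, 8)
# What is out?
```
Call trace:
euclid(p=26, q=8)
  euclid(p=8, q=2)
    euclid(p=2, q=0)
    -> return 2
  -> return 2
-> return 2

Final answer: 2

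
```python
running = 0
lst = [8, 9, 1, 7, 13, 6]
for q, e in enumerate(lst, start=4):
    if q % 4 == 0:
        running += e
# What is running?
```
Trace:
  running=0
  running=8, q=4, e=8
  running=8, q=5, e=9
  running=8, q=6, e=1
  running=8, q=7, e=7
  running=21, q=8, e=13
  running=21, q=9, e=6

Final answer: 21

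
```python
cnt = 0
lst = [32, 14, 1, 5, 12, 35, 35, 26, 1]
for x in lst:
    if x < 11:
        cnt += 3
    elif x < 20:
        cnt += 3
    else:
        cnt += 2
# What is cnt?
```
Trace:
  cnt=0
  cnt=2, x=32
  cnt=5, x=14
  cnt=8, x=1
  cnt=11, x=5
  cnt=14, x=12
  cnt=16, x=35
  cnt=18, x=35
  cnt=20, x=26
  cnt=23, x=1

Final answer: 23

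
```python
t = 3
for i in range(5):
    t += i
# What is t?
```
Trace:
  t=3
  t=3, i=0
  t=4, i=1
  t=6, i=2
  t=9, i=3
  t=13, i=4

Final answer: 13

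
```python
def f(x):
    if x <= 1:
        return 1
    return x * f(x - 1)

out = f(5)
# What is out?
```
Call trace:
f(x=5)
  f(x=4)
    f(x=3)
      f(x=2)
        f(x=1)
        -> return 1
      -> return 2
    -> return 6
  -> return 24
-> return 120

Final answer: 120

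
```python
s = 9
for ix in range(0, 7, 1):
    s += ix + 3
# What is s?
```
Trace:
  s=9
  s=12, ix=0
  s=16, ix=1
  s=21, ix=2
  s=27, ix=3
  s=34, ix=4
  s=42, ix=5
  s=51, ix=6

Final answer: 51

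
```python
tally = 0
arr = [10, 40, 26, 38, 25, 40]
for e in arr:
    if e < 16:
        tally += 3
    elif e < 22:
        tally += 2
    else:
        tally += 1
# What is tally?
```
Trace:
  tally=0
  tally=3, e=10
  tally=4, e=40
  tally=5, e=26
  tally=6, e=38
  tally=7, e=25
  tally=8, e=40

Final answer: 8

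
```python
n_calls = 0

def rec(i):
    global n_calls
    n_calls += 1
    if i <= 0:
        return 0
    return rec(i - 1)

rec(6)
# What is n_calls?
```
Call trace:
rec(i=6)
  rec(i=5)
    rec(i=4)
      rec(i=3)
        rec(i=2)
          rec(i=1)
            rec(i=0)
            -> return 0
          -> return 0
        -> return 0
      -> return 0
    -> return 0
  -> return 0
-> return 0

n_calls is incremented once per call. rec is entered once for each i = 6, 5, 4, 3, 2, 1, 0 (the i <= 0 call returns without recursing), i.e. 6 + 1 calls.
n_calls = 7

Final answer: 7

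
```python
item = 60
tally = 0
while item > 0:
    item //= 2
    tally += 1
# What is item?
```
Trace:
  item=60
  item=60, tally=0
  item=30, tally=1
  item=15, tally=2
  item=7, tally=3
  item=3, tally=4
  item=1, tally=5
  item=0, tally=6

Final answer: 0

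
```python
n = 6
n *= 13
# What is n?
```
Trace:
  n=6
  n=78

Final answer: 78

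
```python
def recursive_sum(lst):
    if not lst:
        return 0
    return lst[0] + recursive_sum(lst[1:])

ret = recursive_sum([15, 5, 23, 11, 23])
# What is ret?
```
Call trace:
recursive_sum(lst=[15, 5, 23, 11, 23])
  recursive_sum(lst=[5, 23, 11, 23])
    recursive_sum(lst=[23, 11, 23])
      recursive_sum(lst=[11, 23])
        recursive_sum(lst=[23])
          recursive_sum(lst=[])
          -> return 0
        -> return 23
      -> return 34
    -> return 57
  -> return 62
-> return 77

Final answer: 77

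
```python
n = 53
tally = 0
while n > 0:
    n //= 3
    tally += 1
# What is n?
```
Trace:
  n=53
  n=53, tally=0
  n=17, tally=1
  n=5, tally=2
  n=1, tally=3
  n=0, tally=4

Final answer: 0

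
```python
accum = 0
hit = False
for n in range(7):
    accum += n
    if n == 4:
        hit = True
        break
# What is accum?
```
Trace:
  accum=0
  accum=0, hit=False
  accum=0, hit=False, n=0
  accum=1, hit=False, n=1
  accum=3, hit=False, n=2
  accum=6, hit=False, n=3
  accum=10, hit=True, n=4

Final answer: 10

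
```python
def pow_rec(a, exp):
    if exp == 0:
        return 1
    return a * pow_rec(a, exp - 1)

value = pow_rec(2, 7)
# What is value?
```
Call trace:
pow_rec(a=2, exp=7)
  pow_rec(a=2, exp=6)
    pow_rec(a=2, exp=5)
      pow_rec(a=2, exp=4)
        pow_rec(a=2, exp=3)
          pow_rec(a=2, exp=2)
            pow_rec(a=2, exp=1)
              pow_rec(a=2, exp=0)
              -> return 1
            -> return 2
          -> return 4
        -> return 8
      -> return 16
    -> return 32
  -> return 64
-> return 128

Final answer: 128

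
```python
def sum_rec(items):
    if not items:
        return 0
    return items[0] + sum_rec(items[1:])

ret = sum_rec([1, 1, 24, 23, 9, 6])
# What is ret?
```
Call trace:
sum_rec(items=[1, 1, 24, 23, 9, 6])
  sum_rec(items=[1, 24, 23, 9, 6])
    sum_rec(items=[24, 23, 9, 6])
      sum_rec(items=[23, 9, 6])
        sum_rec(items=[9, 6])
          sum_rec(items=[6])
            sum_rec(items=[])
            -> return 0
          -> return 6
        -> return 15
      -> return 38
    -> return 62
  -> return 63
-> return 64

Final answer: 64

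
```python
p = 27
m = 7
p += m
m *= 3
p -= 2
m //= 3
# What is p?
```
Trace:
  p=27
  p=27, m=7
  p=34, m=7
  p=34, m=21
  p=32, m=21
  p=32, m=7

Final answer: 32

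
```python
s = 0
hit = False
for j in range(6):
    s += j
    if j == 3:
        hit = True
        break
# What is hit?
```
Trace:
  s=0
  s=0, hit=False
  s=0, hit=False, j=0
  s=1, hit=False, j=1
  s=3, hit=False, j=2
  s=6, hit=True, j=3

Final answer: True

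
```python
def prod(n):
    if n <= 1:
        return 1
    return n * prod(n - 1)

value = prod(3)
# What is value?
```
Call trace:
prod(n=3)
  prod(n=2)
    prod(n=1)
    -> return 1
  -> return 2
-> return 6

Final answer: 6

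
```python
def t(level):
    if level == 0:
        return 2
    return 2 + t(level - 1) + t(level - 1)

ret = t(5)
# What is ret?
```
Call trace (a repeated sub-call is expanded the first time; later identical calls just restate its return value):
t(level=5)
  t(level=4)
    t(level=3)
      t(level=2)
        t(level=1)
          t(level=0)
          -> return 2
          t(level=0)
          -> return 2
        -> return 6
        t(level=1) -> return 6  (same call as traced above)
      -> return 14
      t(level=2) -> return 14  (same call as traced above)
    -> return 30
    t(level=3) -> return 30  (same call as traced above)
  -> return 62
  t(level=4) -> return 62  (same call as traced above)
-> return 126

Final answer: 126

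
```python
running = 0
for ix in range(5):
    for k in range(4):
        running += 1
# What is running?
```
Trace:
  running=0
  running=1, ix=0, k=0
  running=2, ix=0, k=1
  running=3, ix=0, k=2
  running=4, ix=0, k=3
  running=5, ix=1, k=0
  running=6, ix=1, k=1
  running=7, ix=1, k=2
  running=8, ix=1, k=3
  running=9, ix=2, k=0
  running=10, ix=2, k=1
  running=11, ix=2, k=2
  running=12, ix=2, k=3
  running=13, ix=3, k=0
  running=14, ix=3, k=1
  running=15, ix=3, k=2
  running=16, ix=3, k=3
  running=17, ix=4, k=0
  running=18, ix=4, k=1
  running=19, ix=4, k=2
  running=20, ix=4, k=3

Final answer: 20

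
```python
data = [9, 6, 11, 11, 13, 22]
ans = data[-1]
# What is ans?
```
Trace:
  data=[9, 6, 11, 11, 13, 22]
  data=[9, 6, 11, 11, 13, 22], ans=22

Final answer: 22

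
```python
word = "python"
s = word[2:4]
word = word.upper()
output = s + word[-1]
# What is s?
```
Trace:
  word='python'
  word='python', s='th'
  word='PYTHON', s='th'
  word='PYTHON', s='th', output='thN'

Final answer: 'th'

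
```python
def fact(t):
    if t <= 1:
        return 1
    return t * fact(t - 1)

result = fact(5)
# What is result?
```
Call trace:
fact(t=5)
  fact(t=4)
    fact(t=3)
      fact(t=2)
        fact(t=1)
        -> return 1
      -> return 2
    -> return 6
  -> return 24
-> return 120

Final answer: 120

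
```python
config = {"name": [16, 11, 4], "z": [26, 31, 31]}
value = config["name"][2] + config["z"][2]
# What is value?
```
Trace:
  config={'name': [16, 11, 4], 'z': [26, 31, 31]}
  config={'name': [16, 11, 4], 'z': [26, 31, 31]}, value=35

Final answer: 35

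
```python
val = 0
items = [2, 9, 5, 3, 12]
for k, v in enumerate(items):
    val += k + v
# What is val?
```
Trace:
  val=0
  val=2, k=0, v=2
  val=12, k=1, v=9
  val=19, k=2, v=5
  val=25, k=3, v=3
  val=41, k=4, v=12

Final answer: 41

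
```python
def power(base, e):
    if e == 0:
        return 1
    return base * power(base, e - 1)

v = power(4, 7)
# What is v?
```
Call trace:
power(base=4, e=7)
  power(base=4, e=6)
    power(base=4, e=5)
      power(base=4, e=4)
        power(base=4, e=3)
          power(base=4, e=2)
            power(base=4, e=1)
              power(base=4, e=0)
              -> return 1
            -> return 4
          -> return 16
        -> return 64
      -> return 256
    -> return 1024
  -> return 4096
-> return 16384

Final answer: 16384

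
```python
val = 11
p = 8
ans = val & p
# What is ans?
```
Trace:
  val=11
  val=11, p=8
  val=11, p=8, ans=8

Final answer: 8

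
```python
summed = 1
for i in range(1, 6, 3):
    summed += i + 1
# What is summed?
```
Trace:
  summed=1
  summed=3, i=1
  summed=8, i=4

Final answer: 8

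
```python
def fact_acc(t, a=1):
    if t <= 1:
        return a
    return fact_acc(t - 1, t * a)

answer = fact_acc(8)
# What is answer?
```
Call trace:
fact_acc(t=8, a=1)
  fact_acc(t=7, a=8)
    fact_acc(t=6, a=56)
      fact_acc(t=5, a=336)
        fact_acc(t=4, a=1680)
          fact_acc(t=3, a=6720)
            fact_acc(t=2, a=20160)
              fact_acc(t=1, a=40320)
              -> return 40320
            -> return 40320
          -> return 40320
        -> return 40320
      -> return 40320
    -> return 40320
  -> return 40320
-> return 40320

Final answer: 40320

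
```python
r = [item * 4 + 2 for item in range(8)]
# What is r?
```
Trace:
  item=0
  item=1
  item=2
  item=3
  item=4
  item=5
  item=6
  item=7
  r=[2, 6, 10, 14, 18, 22, 26, 30]

Final answer: [2, 6, 10, 14, 18, 22, 26, 30]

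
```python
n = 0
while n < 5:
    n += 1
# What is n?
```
Trace:
  n=0
  n=1
  n=2
  n=3
  n=4
  n=5

Final answer: 5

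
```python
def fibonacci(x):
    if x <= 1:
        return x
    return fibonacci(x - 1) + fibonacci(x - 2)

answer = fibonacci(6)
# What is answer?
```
Call trace (a repeated sub-call is expanded the first time; later identical calls just restate its return value):
fibonacci(x=6)
  fibonacci(x=5)
    fibonacci(x=4)
      fibonacci(x=3)
        fibonacci(x=2)
          fibonacci(x=1)
          -> return 1
          fibonacci(x=0)
          -> return 0
        -> return 1
        fibonacci(x=1)
        -> return 1
      -> return 2
      fibonacci(x=2) -> return 1  (same call as traced above)
    -> return 3
    fibonacci(x=3) -> return 2  (same call as traced above)
  -> return 5
  fibonacci(x=4) -> return 3  (same call as traced above)
-> return 8

Final answer: 8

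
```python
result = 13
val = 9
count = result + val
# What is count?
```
Trace:
  result=13
  result=13, val=9
  result=13, val=9, count=22

Final answer: 22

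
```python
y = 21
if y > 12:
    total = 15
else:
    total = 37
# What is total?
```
Trace:
  y=21
  y=21, total=15

Final answer: 15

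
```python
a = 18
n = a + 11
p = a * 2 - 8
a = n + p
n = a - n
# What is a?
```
Trace:
  a=18
  a=18, n=29
  a=18, n=29, p=28
  a=57, n=29, p=28
  a=57, n=28, p=28

Final answer: 57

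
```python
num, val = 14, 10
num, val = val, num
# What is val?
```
Trace:
  num=14, val=10
  num=10, val=14

Final answer: 14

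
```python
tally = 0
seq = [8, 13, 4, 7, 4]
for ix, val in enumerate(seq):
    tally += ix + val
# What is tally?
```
Trace:
  tally=0
  tally=8, ix=0, val=8
  tally=22, ix=1, val=13
  tally=28, ix=2, val=4
  tally=38, ix=3, val=7
  tally=46, ix=4, val=4

Final answer: 46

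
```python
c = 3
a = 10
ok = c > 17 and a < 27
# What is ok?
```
Trace:
  c=3
  c=3, a=10
  c=3, a=10, ok=False

Final answer: False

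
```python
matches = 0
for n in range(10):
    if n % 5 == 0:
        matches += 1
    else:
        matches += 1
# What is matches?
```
Trace:
  matches=0
  matches=1, n=0
  matches=2, n=1
  matches=3, n=2
  matches=4, n=3
  matches=5, n=4
  matches=6, n=5
  matches=7, n=6
  matches=8, n=7
  matches=9, n=8
  matches=10, n=9

Final answer: 10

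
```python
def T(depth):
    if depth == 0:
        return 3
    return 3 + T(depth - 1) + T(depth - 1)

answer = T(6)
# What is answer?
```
Call trace (a repeated sub-call is expanded the first time; later identical calls just restate its return value):
T(depth=6)
  T(depth=5)
    T(depth=4)
      T(depth=3)
        T(depth=2)
          T(depth=1)
            T(depth=0)
            -> return 3
            T(depth=0)
            -> return 3
          -> return 9
          T(depth=1) -> return 9  (same call as traced above)
        -> return 21
        T(depth=2) -> return 21  (same call as traced above)
      -> return 45
      T(depth=3) -> return 45  (same call as traced above)
    -> return 93
    T(depth=4) -> return 93  (same call as traced above)
  -> return 189
  T(depth=5) -> return 189  (same call as traced above)
-> return 381

Final answer: 381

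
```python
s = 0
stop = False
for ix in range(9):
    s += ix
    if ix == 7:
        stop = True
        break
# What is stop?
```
Trace:
  s=0
  s=0, stop=False
  s=0, stop=False, ix=0
  s=1, stop=False, ix=1
  s=3, stop=False, ix=2
  s=6, stop=False, ix=3
  s=10, stop=False, ix=4
  s=15, stop=False, ix=5
  s=21, stop=False, ix=6
  s=28, stop=True, ix=7

Final answer: True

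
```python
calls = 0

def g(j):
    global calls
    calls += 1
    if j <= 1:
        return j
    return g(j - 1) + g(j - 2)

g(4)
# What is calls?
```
Call trace (a repeated sub-call is expanded the first time; later identical calls just restate its return value):
g(j=4)
  g(j=3)
    g(j=2)
      g(j=1)
      -> return 1
      g(j=0)
      -> return 0
    -> return 1
    g(j=1)
    -> return 1
  -> return 2
  g(j=2) -> return 1  (same call as traced above)
-> return 3

calls is incremented once per call, so count the calls in each subtree. Let C(j) = number of calls made by g(j).
C(0) = C(1) = 1 (base case, no recursion); C(j) = 1 + C(j - 1) + C(j - 2) otherwise.
C(2) = 1 + C(1) + C(0) = 1 + 1 + 1 = 3
C(3) = 1 + C(2) + C(1) = 1 + 3 + 1 = 5
C(4) = 1 + C(3) + C(2) = 1 + 5 + 3 = 9
calls = C(4) = 9

Final answer: 9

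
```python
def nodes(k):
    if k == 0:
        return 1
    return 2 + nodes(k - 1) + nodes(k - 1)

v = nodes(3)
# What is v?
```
Call trace (a repeated sub-call is expanded the first time; later identical calls just restate its return value):
nodes(k=3)
  nodes(k=2)
    nodes(k=1)
      nodes(k=0)
      -> return 1
      nodes(k=0)
      -> return 1
    -> return 4
    nodes(k=1) -> return 4  (same call as traced above)
  -> return 10
  nodes(k=2) -> return 10  (same call as traced above)
-> return 22

Final answer: 22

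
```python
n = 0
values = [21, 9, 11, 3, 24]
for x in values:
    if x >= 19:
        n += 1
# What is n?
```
Trace:
  n=0
  n=1, x=21
  n=1, x=9
  n=1, x=11
  n=1, x=3
  n=2, x=24

Final answer: 2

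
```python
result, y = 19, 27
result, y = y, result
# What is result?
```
Trace:
  result=19, y=27
  result=27, y=19

Final answer: 27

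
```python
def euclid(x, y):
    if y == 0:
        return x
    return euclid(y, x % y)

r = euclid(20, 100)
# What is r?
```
Call trace:
euclid(x=20, y=100)
  euclid(x=100, y=20)
    euclid(x=20, y=0)
    -> return 20
  -> return 20
-> return 20

Final answer: 20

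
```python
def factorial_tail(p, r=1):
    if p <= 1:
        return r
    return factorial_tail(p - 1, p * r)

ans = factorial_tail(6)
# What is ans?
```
Call trace:
factorial_tail(p=6, r=1)
  factorial_tail(p=5, r=6)
    factorial_tail(p=4, r=30)
      factorial_tail(p=3, r=120)
        factorial_tail(p=2, r=360)
          factorial_tail(p=1, r=720)
          -> return 720
        -> return 720
      -> return 720
    -> return 720
  -> return 720
-> return 720

Final answer: 720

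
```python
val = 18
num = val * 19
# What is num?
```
Trace:
  val=18
  val=18, num=342

Final answer: 342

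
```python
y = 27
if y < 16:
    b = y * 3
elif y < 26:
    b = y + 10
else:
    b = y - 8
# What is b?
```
Trace:
  y=27
  y=27, b=19

Final answer: 19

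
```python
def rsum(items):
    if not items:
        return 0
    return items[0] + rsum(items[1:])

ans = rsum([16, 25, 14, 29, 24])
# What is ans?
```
Call trace:
rsum(items=[16, 25, 14, 29, 24])
  rsum(items=[25, 14, 29, 24])
    rsum(items=[14, 29, 24])
      rsum(items=[29, 24])
        rsum(items=[24])
          rsum(items=[])
          -> return 0
        -> return 24
      -> return 53
    -> return 67
  -> return 92
-> return 108

Final answer: 108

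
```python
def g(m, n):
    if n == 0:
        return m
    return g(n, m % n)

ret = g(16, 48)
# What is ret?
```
Call trace:
g(m=16, n=48)
  g(m=48, n=16)
    g(m=16, n=0)
    -> return 16
  -> return 16
-> return 16

Final answer: 16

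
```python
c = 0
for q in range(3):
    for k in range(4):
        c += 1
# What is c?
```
Trace:
  c=0
  c=1, q=0, k=0
  c=2, q=0, k=1
  c=3, q=0, k=2
  c=4, q=0, k=3
  c=5, q=1, k=0
  c=6, q=1, k=1
  c=7, q=1, k=2
  c=8, q=1, k=3
  c=9, q=2, k=0
  c=10, q=2, k=1
  c=11, q=2, k=2
  c=12, q=2, k=3

Final answer: 12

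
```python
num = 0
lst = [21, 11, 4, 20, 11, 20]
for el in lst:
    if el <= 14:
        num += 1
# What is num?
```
Trace:
  num=0
  num=0, el=21
  num=1, el=11
  num=2, el=4
  num=2, el=20
  num=3, el=11
  num=3, el=20

Final answer: 3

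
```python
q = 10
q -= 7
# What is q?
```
Trace:
  q=10
  q=3

Final answer: 3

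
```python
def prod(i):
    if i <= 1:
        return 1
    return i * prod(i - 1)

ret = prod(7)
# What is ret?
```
Call trace:
prod(i=7)
  prod(i=6)
    prod(i=5)
      prod(i=4)
        prod(i=3)
          prod(i=2)
            prod(i=1)
            -> return 1
          -> return 2
        -> return 6
      -> return 24
    -> return 120
  -> return 720
-> return 5040

Final answer: 5040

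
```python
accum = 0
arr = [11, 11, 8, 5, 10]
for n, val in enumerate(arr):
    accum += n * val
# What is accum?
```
Trace:
  accum=0
  accum=0, n=0, val=11
  accum=11, n=1, val=11
  accum=27, n=2, val=8
  accum=42, n=3, val=5
  accum=82, n=4, val=10

Final answer: 82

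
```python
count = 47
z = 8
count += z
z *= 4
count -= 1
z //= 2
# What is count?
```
Trace:
  count=47
  count=47, z=8
  count=55, z=8
  count=55, z=32
  count=54, z=32
  count=54, z=16

Final answer: 54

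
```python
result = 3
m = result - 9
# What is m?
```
Trace:
  result=3
  result=3, m=-6

Final answer: -6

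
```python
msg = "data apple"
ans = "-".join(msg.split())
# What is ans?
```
Trace:
  msg='data apple'
  msg='data apple', ans='data-apple'

Final answer: 'data-apple'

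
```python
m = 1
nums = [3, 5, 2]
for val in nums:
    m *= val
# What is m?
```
Trace:
  m=1
  m=3, val=3
  m=15, val=5
  m=30, val=2

Final answer: 30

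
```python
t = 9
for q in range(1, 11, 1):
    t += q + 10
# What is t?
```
Trace:
  t=9
  t=20, q=1
  t=32, q=2
  t=45, q=3
  t=59, q=4
  t=74, q=5
  t=90, q=6
  t=107, q=7
  t=125, q=8
  t=144, q=9
  t=164, q=10

Final answer: 164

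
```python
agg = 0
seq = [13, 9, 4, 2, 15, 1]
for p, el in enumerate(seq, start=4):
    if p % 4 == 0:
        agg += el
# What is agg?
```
Trace:
  agg=0
  agg=13, p=4, el=13
  agg=13, p=5, el=9
  agg=13, p=6, el=4
  agg=13, p=7, el=2
  agg=28, p=8, el=15
  agg=28, p=9, el=1

Final answer: 28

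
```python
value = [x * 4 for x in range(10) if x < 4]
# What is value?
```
Trace:
  x=0
  x=1
  x=2
  x=3
  x=4
  x=5
  x=6
  x=7
  x=8
  x=9
  value=[0, 4, 8, 12]

Final answer: [0, 4, 8, 12]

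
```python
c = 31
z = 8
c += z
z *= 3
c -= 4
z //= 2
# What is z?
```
Trace:
  c=31
  c=31, z=8
  c=39, z=8
  c=39, z=24
  c=35, z=24
  c=35, z=12

Final answer: 12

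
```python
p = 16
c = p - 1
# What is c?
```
Trace:
  p=16
  p=16, c=15

Final answer: 15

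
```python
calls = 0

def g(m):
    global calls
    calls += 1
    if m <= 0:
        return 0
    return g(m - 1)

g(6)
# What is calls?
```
Call trace:
g(m=6)
  g(m=5)
    g(m=4)
      g(m=3)
        g(m=2)
          g(m=1)
            g(m=0)
            -> return 0
          -> return 0
        -> return 0
      -> return 0
    -> return 0
  -> return 0
-> return 0

calls is incremented once per call. g is entered once for each m = 6, 5, 4, 3, 2, 1, 0 (the m <= 0 call returns without recursing), i.e. 6 + 1 calls.
calls = 7

Final answer: 7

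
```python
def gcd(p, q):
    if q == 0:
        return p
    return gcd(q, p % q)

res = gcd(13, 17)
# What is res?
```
Call trace:
gcd(p=13, q=17)
  gcd(p=17, q=13)
    gcd(p=13, q=4)
      gcd(p=4, q=1)
        gcd(p=1, q=0)
        -> return 1
      -> return 1
    -> return 1
  -> return 1
-> return 1

Final answer: 1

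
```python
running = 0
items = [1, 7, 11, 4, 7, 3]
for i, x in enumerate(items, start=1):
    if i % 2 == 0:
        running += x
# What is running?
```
Trace:
  running=0
  running=0, i=1, x=1
  running=7, i=2, x=7
  running=7, i=3, x=11
  running=11, i=4, x=4
  running=11, i=5, x=7
  running=14, i=6, x=3

Final answer: 14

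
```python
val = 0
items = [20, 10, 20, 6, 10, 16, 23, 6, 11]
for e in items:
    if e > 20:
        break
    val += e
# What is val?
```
Trace:
  val=0
  val=20, e=20
  val=30, e=10
  val=50, e=20
  val=56, e=6
  val=66, e=10
  val=82, e=16
  val=82, e=23

Final answer: 82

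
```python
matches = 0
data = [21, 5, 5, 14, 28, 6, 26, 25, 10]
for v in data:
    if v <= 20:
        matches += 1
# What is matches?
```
Trace:
  matches=0
  matches=0, v=21
  matches=1, v=5
  matches=2, v=5
  matches=3, v=14
  matches=3, v=28
  matches=4, v=6
  matches=4, v=26
  matches=4, v=25
  matches=5, v=10

Final answer: 5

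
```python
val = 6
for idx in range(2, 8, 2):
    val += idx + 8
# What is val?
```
Trace:
  val=6
  val=16, idx=2
  val=28, idx=4
  val=42, idx=6

Final answer: 42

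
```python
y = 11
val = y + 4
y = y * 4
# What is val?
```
Trace:
  y=11
  y=11, val=15
  y=44, val=15

Final answer: 15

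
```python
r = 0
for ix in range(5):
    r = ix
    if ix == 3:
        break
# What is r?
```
Trace:
  r=0
  r=0, ix=0
  r=1, ix=1
  r=2, ix=2
  r=3, ix=3

Final answer: 3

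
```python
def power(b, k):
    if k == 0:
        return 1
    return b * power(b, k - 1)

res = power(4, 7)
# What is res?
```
Call trace:
power(b=4, k=7)
  power(b=4, k=6)
    power(b=4, k=5)
      power(b=4, k=4)
        power(b=4, k=3)
          power(b=4, k=2)
            power(b=4, k=1)
              power(b=4, k=0)
              -> return 1
            -> return 4
          -> return 16
        -> return 64
      -> return 256
    -> return 1024
  -> return 4096
-> return 16384

Final answer: 16384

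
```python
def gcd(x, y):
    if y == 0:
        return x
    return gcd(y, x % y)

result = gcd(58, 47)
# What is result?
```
Call trace:
gcd(x=58, y=47)
  gcd(x=47, y=11)
    gcd(x=11, y=3)
      gcd(x=3, y=2)
        gcd(x=2, y=1)
          gcd(x=1, y=0)
          -> return 1
        -> return 1
      -> return 1
    -> return 1
  -> return 1
-> return 1

Final answer: 1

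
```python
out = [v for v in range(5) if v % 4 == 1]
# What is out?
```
Trace:
  v=0
  v=1
  v=2
  v=3
  v=4
  out=[1]

Final answer: [1]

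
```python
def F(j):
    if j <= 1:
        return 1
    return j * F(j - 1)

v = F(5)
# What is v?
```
Call trace:
F(j=5)
  F(j=4)
    F(j=3)
      F(j=2)
        F(j=1)
        -> return 1
      -> return 2
    -> return 6
  -> return 24
-> return 120

Final answer: 120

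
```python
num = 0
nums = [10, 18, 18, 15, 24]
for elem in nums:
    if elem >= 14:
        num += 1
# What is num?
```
Trace:
  num=0
  num=0, elem=10
  num=1, elem=18
  num=2, elem=18
  num=3, elem=15
  num=4, elem=24

Final answer: 4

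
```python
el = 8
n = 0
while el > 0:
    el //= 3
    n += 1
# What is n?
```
Trace:
  el=8
  el=8, n=0
  el=2, n=1
  el=0, n=2

Final answer: 2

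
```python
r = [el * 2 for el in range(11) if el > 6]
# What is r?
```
Trace:
  el=0
  el=1
  el=2
  el=3
  el=4
  el=5
  el=6
  el=7
  el=8
  el=9
  el=10
  r=[14, 16, 18, 20]

Final answer: [14, 16, 18, 20]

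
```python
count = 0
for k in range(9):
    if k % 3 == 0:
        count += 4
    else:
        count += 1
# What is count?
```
Trace:
  count=0
  count=4, k=0
  count=5, k=1
  count=6, k=2
  count=10, k=3
  count=11, k=4
  count=12, k=5
  count=16, k=6
  count=17, k=7
  count=18, k=8

Final answer: 18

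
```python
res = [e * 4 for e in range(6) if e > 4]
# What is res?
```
Trace:
  e=0
  e=1
  e=2
  e=3
  e=4
  e=5
  res=[20]

Final answer: [20]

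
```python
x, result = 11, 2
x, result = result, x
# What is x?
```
Trace:
  x=11, result=2
  x=2, result=11

Final answer: 2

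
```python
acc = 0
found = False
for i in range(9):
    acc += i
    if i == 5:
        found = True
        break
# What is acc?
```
Trace:
  acc=0
  acc=0, found=False
  acc=0, found=False, i=0
  acc=1, found=False, i=1
  acc=3, found=False, i=2
  acc=6, found=False, i=3
  acc=10, found=False, i=4
  acc=15, found=True, i=5

Final answer: 15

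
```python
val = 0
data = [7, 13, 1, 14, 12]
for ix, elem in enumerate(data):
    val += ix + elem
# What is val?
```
Trace:
  val=0
  val=7, ix=0, elem=7
  val=21, ix=1, elem=13
  val=24, ix=2, elem=1
  val=41, ix=3, elem=14
  val=57, ix=4, elem=12

Final answer: 57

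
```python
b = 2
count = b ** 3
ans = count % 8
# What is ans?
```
Trace:
  b=2
  b=2, count=8
  b=2, count=8, ans=0

Final answer: 0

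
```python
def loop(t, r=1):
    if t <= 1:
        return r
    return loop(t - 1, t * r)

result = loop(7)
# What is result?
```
Call trace:
loop(t=7, r=1)
  loop(t=6, r=7)
    loop(t=5, r=42)
      loop(t=4, r=210)
        loop(t=3, r=840)
          loop(t=2, r=2520)
            loop(t=1, r=5040)
            -> return 5040
          -> return 5040
        -> return 5040
      -> return 5040
    -> return 5040
  -> return 5040
-> return 5040

Final answer: 5040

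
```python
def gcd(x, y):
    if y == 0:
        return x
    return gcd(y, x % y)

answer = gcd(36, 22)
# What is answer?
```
Call trace:
gcd(x=36, y=22)
  gcd(x=22, y=14)
    gcd(x=14, y=8)
      gcd(x=8, y=6)
        gcd(x=6, y=2)
          gcd(x=2, y=0)
          -> return 2
        -> return 2
      -> return 2
    -> return 2
  -> return 2
-> return 2

Final answer: 2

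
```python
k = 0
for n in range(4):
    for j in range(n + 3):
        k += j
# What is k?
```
Trace:
  k=0
  k=0, n=0, j=0
  k=1, n=0, j=1
  k=3, n=0, j=2
  k=3, n=1, j=0
  k=4, n=1, j=1
  k=6, n=1, j=2
  k=9, n=1, j=3
  k=9, n=2, j=0
  k=10, n=2, j=1
  k=12, n=2, j=2
  k=15, n=2, j=3
  k=19, n=2, j=4
  k=19, n=3, j=0
  k=20, n=3, j=1
  k=22, n=3, j=2
  k=25, n=3, j=3
  k=29, n=3, j=4
  k=34, n=3, j=5

Final answer: 34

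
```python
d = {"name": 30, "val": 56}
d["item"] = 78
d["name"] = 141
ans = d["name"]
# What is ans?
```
Trace:
  d={'name': 30, 'val': 56}
  d={'name': 30, 'val': 56, 'item': 78}
  d={'name': 141, 'val': 56, 'item': 78}
  d={'name': 141, 'val': 56, 'item': 78}, ans=141

Final answer: 141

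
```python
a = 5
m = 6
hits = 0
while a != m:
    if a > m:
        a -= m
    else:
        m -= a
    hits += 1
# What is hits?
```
Trace:
  a=5
  a=5, m=6
  a=5, m=6, hits=0
  a=5, m=1, hits=1
  a=4, m=1, hits=2
  a=3, m=1, hits=3
  a=2, m=1, hits=4
  a=1, m=1, hits=5

Final answer: 5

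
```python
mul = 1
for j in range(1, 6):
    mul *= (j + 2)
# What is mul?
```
Trace:
  mul=1
  mul=3, j=1
  mul=12, j=2
  mul=60, j=3
  mul=360, j=4
  mul=2520, j=5

Final answer: 2520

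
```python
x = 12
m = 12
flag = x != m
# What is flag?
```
Trace:
  x=12
  x=12, m=12
  x=12, m=12, flag=False

Final answer: False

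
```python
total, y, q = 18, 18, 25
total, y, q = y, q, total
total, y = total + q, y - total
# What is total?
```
Trace:
  total=18, y=18, q=25
  total=18, y=25, q=18
  total=36, y=7, q=18

Final answer: 36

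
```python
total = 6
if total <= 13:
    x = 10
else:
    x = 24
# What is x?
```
Trace:
  total=6
  total=6, x=10

Final answer: 10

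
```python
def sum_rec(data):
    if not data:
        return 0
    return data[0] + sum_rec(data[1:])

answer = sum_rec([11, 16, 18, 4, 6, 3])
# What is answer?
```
Call trace:
sum_rec(data=[11, 16, 18, 4, 6, 3])
  sum_rec(data=[16, 18, 4, 6, 3])
    sum_rec(data=[18, 4, 6, 3])
      sum_rec(data=[4, 6, 3])
        sum_rec(data=[6, 3])
          sum_rec(data=[3])
            sum_rec(data=[])
            -> return 0
          -> return 3
        -> return 9
      -> return 13
    -> return 31
  -> return 47
-> return 58

Final answer: 58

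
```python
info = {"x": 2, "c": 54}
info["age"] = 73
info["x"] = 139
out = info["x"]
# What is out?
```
Trace:
  info={'x': 2, 'c': 54}
  info={'x': 2, 'c': 54, 'age': 73}
  info={'x': 139, 'c': 54, 'age': 73}
  info={'x': 139, 'c': 54, 'age': 73}, out=139

Final answer: 139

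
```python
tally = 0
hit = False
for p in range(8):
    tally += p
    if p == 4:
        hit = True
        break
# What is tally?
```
Trace:
  tally=0
  tally=0, hit=False
  tally=0, hit=False, p=0
  tally=1, hit=False, p=1
  tally=3, hit=False, p=2
  tally=6, hit=False, p=3
  tally=10, hit=True, p=4

Final answer: 10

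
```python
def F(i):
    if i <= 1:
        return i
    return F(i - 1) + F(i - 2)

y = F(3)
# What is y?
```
Call trace:
F(i=3)
  F(i=2)
    F(i=1)
    -> return 1
    F(i=0)
    -> return 0
  -> return 1
  F(i=1)
  -> return 1
-> return 2

Final answer: 2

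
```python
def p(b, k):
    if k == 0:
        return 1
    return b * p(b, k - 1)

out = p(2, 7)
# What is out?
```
Call trace:
p(b=2, k=7)
  p(b=2, k=6)
    p(b=2, k=5)
      p(b=2, k=4)
        p(b=2, k=3)
          p(b=2, k=2)
            p(b=2, k=1)
              p(b=2, k=0)
              -> return 1
            -> return 2
          -> return 4
        -> return 8
      -> return 16
    -> return 32
  -> return 64
-> return 128

Final answer: 128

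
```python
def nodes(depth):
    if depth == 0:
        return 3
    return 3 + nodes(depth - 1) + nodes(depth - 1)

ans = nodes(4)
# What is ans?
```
Call trace (a repeated sub-call is expanded the first time; later identical calls just restate its return value):
nodes(depth=4)
  nodes(depth=3)
    nodes(depth=2)
      nodes(depth=1)
        nodes(depth=0)
        -> return 3
        nodes(depth=0)
        -> return 3
      -> return 9
      nodes(depth=1) -> return 9  (same call as traced above)
    -> return 21
    nodes(depth=2) -> return 21  (same call as traced above)
  -> return 45
  nodes(depth=3) -> return 45  (same call as traced above)
-> return 93

Final answer: 93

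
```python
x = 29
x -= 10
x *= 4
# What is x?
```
Trace:
  x=29
  x=19
  x=76

Final answer: 76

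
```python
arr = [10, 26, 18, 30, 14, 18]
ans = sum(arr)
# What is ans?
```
Trace:
  arr=[10, 26, 18, 30, 14, 18]
  arr=[10, 26, 18, 30, 14, 18], ans=116

Final answer: 116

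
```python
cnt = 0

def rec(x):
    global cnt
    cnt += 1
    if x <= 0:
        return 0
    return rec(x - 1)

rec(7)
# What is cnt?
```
Call trace:
rec(x=7)
  rec(x=6)
    rec(x=5)
      rec(x=4)
        rec(x=3)
          rec(x=2)
            rec(x=1)
              rec(x=0)
              -> return 0
            -> return 0
          -> return 0
        -> return 0
      -> return 0
    -> return 0
  -> return 0
-> return 0

cnt is incremented once per call. rec is entered once for each x = 7, 6, 5, 4, 3, 2, 1, 0 (the x <= 0 call returns without recursing), i.e. 7 + 1 calls.
cnt = 8

Final answer: 8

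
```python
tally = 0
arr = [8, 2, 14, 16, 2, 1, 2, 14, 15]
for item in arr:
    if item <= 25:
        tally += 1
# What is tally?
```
Trace:
  tally=0
  tally=1, item=8
  tally=2, item=2
  tally=3, item=14
  tally=4, item=16
  tally=5, item=2
  tally=6, item=1
  tally=7, item=2
  tally=8, item=14
  tally=9, item=15

Final answer: 9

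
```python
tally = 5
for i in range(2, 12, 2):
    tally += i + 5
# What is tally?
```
Trace:
  tally=5
  tally=12, i=2
  tally=21, i=4
  tally=32, i=6
  tally=45, i=8
  tally=60, i=10

Final answer: 60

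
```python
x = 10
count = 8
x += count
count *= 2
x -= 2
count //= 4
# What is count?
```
Trace:
  x=10
  x=10, count=8
  x=18, count=8
  x=18, count=16
  x=16, count=16
  x=16, count=4

Final answer: 4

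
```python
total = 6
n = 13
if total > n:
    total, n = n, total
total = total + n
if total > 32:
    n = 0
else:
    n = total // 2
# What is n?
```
Trace:
  total=6
  total=6, n=13
  total=6, n=13
  total=19, n=13
  total=19, n=9

Final answer: 9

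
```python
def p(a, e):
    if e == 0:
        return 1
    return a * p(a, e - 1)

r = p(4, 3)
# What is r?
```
Call trace:
p(a=4, e=3)
  p(a=4, e=2)
    p(a=4, e=1)
      p(a=4, e=0)
      -> return 1
    -> return 4
  -> return 16
-> return 64

Final answer: 64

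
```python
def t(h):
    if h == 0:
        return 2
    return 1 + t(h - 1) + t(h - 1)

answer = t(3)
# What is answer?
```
Call trace (a repeated sub-call is expanded the first time; later identical calls just restate its return value):
t(h=3)
  t(h=2)
    t(h=1)
      t(h=0)
      -> return 2
      t(h=0)
      -> return 2
    -> return 5
    t(h=1) -> return 5  (same call as traced above)
  -> return 11
  t(h=2) -> return 11  (same call as traced above)
-> return 23

Final answer: 23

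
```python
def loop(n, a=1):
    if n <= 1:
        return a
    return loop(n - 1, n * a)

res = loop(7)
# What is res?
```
Call trace:
loop(n=7, a=1)
  loop(n=6, a=7)
    loop(n=5, a=42)
      loop(n=4, a=210)
        loop(n=3, a=840)
          loop(n=2, a=2520)
            loop(n=1, a=5040)
            -> return 5040
          -> return 5040
        -> return 5040
      -> return 5040
    -> return 5040
  -> return 5040
-> return 5040

Final answer: 5040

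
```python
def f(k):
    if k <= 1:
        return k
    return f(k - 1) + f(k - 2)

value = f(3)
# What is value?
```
Call trace:
f(k=3)
  f(k=2)
    f(k=1)
    -> return 1
    f(k=0)
    -> return 0
  -> return 1
  f(k=1)
  -> return 1
-> return 2

Final answer: 2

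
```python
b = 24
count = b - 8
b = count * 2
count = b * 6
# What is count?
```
Trace:
  b=24
  b=24, count=16
  b=32, count=16
  b=32, count=192

Final answer: 192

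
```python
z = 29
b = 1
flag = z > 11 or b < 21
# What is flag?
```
Trace:
  z=29
  z=29, b=1
  z=29, b=1, flag=True

Final answer: True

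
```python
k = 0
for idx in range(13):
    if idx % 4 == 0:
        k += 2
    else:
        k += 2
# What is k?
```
Trace:
  k=0
  k=2, idx=0
  k=4, idx=1
  k=6, idx=2
  k=8, idx=3
  k=10, idx=4
  k=12, idx=5
  k=14, idx=6
  k=16, idx=7
  k=18, idx=8
  k=20, idx=9
  k=22, idx=10
  k=24, idx=11
  k=26, idx=12

Final answer: 26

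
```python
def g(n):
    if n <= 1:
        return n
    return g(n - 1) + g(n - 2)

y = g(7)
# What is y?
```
Call trace (a repeated sub-call is expanded the first time; later identical calls just restate its return value):
g(n=7)
  g(n=6)
    g(n=5)
      g(n=4)
        g(n=3)
          g(n=2)
            g(n=1)
            -> return 1
            g(n=0)
            -> return 0
          -> return 1
          g(n=1)
          -> return 1
        -> return 2
        g(n=2) -> return 1  (same call as traced above)
      -> return 3
      g(n=3) -> return 2  (same call as traced above)
    -> return 5
    g(n=4) -> return 3  (same call as traced above)
  -> return 8
  g(n=5) -> return 5  (same call as traced above)
-> return 13

Final answer: 13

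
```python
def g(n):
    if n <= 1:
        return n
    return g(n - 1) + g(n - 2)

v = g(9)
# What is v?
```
Call trace (a repeated sub-call is expanded the first time; later identical calls just restate its return value):
g(n=9)
  g(n=8)
    g(n=7)
      g(n=6)
        g(n=5)
          g(n=4)
            g(n=3)
              g(n=2)
                g(n=1)
                -> return 1
                g(n=0)
                -> return 0
              -> return 1
              g(n=1)
              -> return 1
            -> return 2
            g(n=2) -> return 1  (same call as traced above)
          -> return 3
          g(n=3) -> return 2  (same call as traced above)
        -> return 5
        g(n=4) -> return 3  (same call as traced above)
      -> return 8
      g(n=5) -> return 5  (same call as traced above)
    -> return 13
    g(n=6) -> return 8  (same call as traced above)
  -> return 21
  g(n=7) -> return 13  (same call as traced above)
-> return 34

Final answer: 34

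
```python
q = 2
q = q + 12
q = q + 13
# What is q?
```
Trace:
  q=2
  q=14
  q=27

Final answer: 27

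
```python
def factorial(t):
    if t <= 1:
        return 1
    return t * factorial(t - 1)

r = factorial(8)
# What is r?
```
Call trace:
factorial(t=8)
  factorial(t=7)
    factorial(t=6)
      factorial(t=5)
        factorial(t=4)
          factorial(t=3)
            factorial(t=2)
              factorial(t=1)
              -> return 1
            -> return 2
          -> return 6
        -> return 24
      -> return 120
    -> return 720
  -> return 5040
-> return 40320

Final answer: 40320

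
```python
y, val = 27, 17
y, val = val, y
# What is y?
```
Trace:
  y=27, val=17
  y=17, val=27

Final answer: 17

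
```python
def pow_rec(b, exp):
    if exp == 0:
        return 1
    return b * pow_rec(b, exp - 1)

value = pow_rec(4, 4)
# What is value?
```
Call trace:
pow_rec(b=4, exp=4)
  pow_rec(b=4, exp=3)
    pow_rec(b=4, exp=2)
      pow_rec(b=4, exp=1)
        pow_rec(b=4, exp=0)
        -> return 1
      -> return 4
    -> return 16
  -> return 64
-> return 256

Final answer: 256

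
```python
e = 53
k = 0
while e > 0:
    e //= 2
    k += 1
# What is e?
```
Trace:
  e=53
  e=53, k=0
  e=26, k=1
  e=13, k=2
  e=6, k=3
  e=3, k=4
  e=1, k=5
  e=0, k=6

Final answer: 0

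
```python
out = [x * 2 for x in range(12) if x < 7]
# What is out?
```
Trace:
  x=0
  x=1
  x=2
  x=3
  x=4
  x=5
  x=6
  x=7
  x=8
  x=9
  x=10
  x=11
  out=[0, 2, 4, 6, 8, 10, 12]

Final answer: [0, 2, 4, 6, 8, 10, 12]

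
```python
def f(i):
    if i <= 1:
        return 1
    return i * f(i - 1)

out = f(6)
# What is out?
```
Call trace:
f(i=6)
  f(i=5)
    f(i=4)
      f(i=3)
        f(i=2)
          f(i=1)
          -> return 1
        -> return 2
      -> return 6
    -> return 24
  -> return 120
-> return 720

Final answer: 720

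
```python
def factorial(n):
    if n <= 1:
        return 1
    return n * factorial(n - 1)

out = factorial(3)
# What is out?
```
Call trace:
factorial(n=3)
  factorial(n=2)
    factorial(n=1)
    -> return 1
  -> return 2
-> return 6

Final answer: 6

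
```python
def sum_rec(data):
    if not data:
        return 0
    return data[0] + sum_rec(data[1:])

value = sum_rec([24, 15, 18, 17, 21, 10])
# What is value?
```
Call trace:
sum_rec(data=[24, 15, 18, 17, 21, 10])
  sum_rec(data=[15, 18, 17, 21, 10])
    sum_rec(data=[18, 17, 21, 10])
      sum_rec(data=[17, 21, 10])
        sum_rec(data=[21, 10])
          sum_rec(data=[10])
            sum_rec(data=[])
            -> return 0
          -> return 10
        -> return 31
      -> return 48
    -> return 66
  -> return 81
-> return 105

Final answer: 105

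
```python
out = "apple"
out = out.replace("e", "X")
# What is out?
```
Trace:
  out='apple'
  out='applX'

Final answer: 'applX'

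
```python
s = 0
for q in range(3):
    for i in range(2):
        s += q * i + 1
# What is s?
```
Trace:
  s=0
  s=1, q=0, i=0
  s=2, q=0, i=1
  s=3, q=1, i=0
  s=5, q=1, i=1
  s=6, q=2, i=0
  s=9, q=2, i=1

Final answer: 9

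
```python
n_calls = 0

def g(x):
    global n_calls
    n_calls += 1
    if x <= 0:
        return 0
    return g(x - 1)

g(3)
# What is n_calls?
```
Call trace:
g(x=3)
  g(x=2)
    g(x=1)
      g(x=0)
      -> return 0
    -> return 0
  -> return 0
-> return 0

n_calls is incremented once per call. g is entered once for each x = 3, 2, 1, 0 (the x <= 0 call returns without recursing), i.e. 3 + 1 calls.
n_calls = 4

Final answer: 4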